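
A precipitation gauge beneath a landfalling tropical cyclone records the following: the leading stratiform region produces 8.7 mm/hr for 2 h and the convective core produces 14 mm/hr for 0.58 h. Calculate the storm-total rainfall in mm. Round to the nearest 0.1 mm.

Total = Σ Rᵢ Δtᵢ = 8.7 × 2 + 14 × 0.58
      = 17.4 + 8.12 = 25.5 mm.

total ≈ 25.5 mm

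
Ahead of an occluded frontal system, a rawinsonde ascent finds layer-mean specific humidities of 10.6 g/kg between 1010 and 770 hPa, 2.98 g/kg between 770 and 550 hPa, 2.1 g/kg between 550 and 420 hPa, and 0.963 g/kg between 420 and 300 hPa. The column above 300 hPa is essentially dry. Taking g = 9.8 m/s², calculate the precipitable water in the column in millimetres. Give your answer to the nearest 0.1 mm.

Precipitable water is the column-integrated vapour mass per unit area: PW = (1/g) Σ q̄ Δp, with q in kg/kg and Δp in Pa (1 kg/m² of water = 1 mm).
Layer 1010–770 hPa: Δp = 240 hPa = 24000 Pa, q̄ = 0.0106 kg/kg → 0.0106 × 24000 / 9.8 = 25.96 mm
Layer 770–550 hPa: Δp = 220 hPa = 22000 Pa, q̄ = 0.00298 kg/kg → 0.00298 × 22000 / 9.8 = 6.69 mm
Layer 550–420 hPa: Δp = 130 hPa = 13000 Pa, q̄ = 0.0021 kg/kg → 0.0021 × 13000 / 9.8 = 2.79 mm
Layer 420–300 hPa: Δp = 120 hPa = 12000 Pa, q̄ = 0.000963 kg/kg → 0.000963 × 12000 / 9.8 = 1.18 mm
PW = 25.96 + 6.69 + 2.79 + 1.18 = 36.62 ≈ 36.6 mm.

PW ≈ 36.6 mm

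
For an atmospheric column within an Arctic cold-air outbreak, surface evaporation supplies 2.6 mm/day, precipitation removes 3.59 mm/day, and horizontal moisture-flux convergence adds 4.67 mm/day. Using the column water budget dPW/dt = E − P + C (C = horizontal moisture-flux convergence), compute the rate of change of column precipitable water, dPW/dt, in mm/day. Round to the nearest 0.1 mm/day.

dPW/dt = E − P + C = 2.6 − 3.59 + (4.67) = 3.7 mm/day.

dPW/dt ≈ 3.7 mm/day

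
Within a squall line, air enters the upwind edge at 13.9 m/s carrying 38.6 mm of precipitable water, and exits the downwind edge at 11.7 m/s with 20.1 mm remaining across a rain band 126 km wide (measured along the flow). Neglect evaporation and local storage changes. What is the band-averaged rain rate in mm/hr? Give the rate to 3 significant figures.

Column moisture flux per unit crosswind length is F = V × PW.
Inflow: F_in = 13.9 × 38.6 = 536.54 mm·m/s
Outflow: F_out = 11.7 × 20.1 = 235.17 mm·m/s
Steady-state rate R = (F_in − F_out)/L = (536.54 − 235.17) / 126000 m = 2.392e-03 mm/s.
R = 2.392e-03 × 3600 = 8.61 mm/hr.

R ≈ 8.61 mm/hr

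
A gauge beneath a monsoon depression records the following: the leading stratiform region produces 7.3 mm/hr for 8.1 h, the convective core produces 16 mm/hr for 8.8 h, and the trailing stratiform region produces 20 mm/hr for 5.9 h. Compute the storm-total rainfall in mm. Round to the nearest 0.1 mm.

Total = Σ Rᵢ Δtᵢ = 7.3 × 8.1 + 16 × 8.8 + 20 × 5.9
      = 59.13 + 140.8 + 118 = 317.9 mm.

total ≈ 317.9 mm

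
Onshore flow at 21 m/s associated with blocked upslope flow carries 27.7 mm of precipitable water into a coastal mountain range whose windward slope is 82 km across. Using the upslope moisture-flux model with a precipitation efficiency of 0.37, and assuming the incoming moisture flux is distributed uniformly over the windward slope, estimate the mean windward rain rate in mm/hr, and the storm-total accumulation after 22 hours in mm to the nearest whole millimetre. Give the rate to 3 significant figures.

Incoming column moisture flux per unit ridge length: F = V × PW = 21 × 27.7 = 581.7 mm·m/s.
Spread over the 82 km slope with efficiency ε = 0.37: R = ε·F/W = 0.37 × 581.7 / 82000 m = 2.625e-03 mm/s.
R = 2.625e-03 × 3600 = 9.45 mm/hr.
Over 22 h: total = 9.45 × 22 = 207.9 ≈ 208 mm.

R ≈ 9.45 mm/hr; total ≈ 208 mm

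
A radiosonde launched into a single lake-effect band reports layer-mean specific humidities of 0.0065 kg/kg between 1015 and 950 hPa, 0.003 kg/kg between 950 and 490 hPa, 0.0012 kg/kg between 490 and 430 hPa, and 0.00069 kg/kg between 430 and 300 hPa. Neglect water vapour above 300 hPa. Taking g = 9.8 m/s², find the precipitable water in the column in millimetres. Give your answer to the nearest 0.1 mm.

Precipitable water is the column-integrated vapour mass per unit area: PW = (1/g) Σ q̄ Δp, with q in kg/kg and Δp in Pa (1 kg/m² of water = 1 mm).
Layer 1015–950 hPa: Δp = 65 hPa = 6500 Pa, q̄ = 0.0065 kg/kg → 0.0065 × 6500 / 9.8 = 4.31 mm
Layer 950–490 hPa: Δp = 460 hPa = 46000 Pa, q̄ = 0.003 kg/kg → 0.003 × 46000 / 9.8 = 14.08 mm
Layer 490–430 hPa: Δp = 60 hPa = 6000 Pa, q̄ = 0.0012 kg/kg → 0.0012 × 6000 / 9.8 = 0.73 mm
Layer 430–300 hPa: Δp = 130 hPa = 13000 Pa, q̄ = 0.00069 kg/kg → 0.00069 × 13000 / 9.8 = 0.92 mm
PW = 4.31 + 14.08 + 0.73 + 0.92 = 20.04 ≈ 20.0 mm.

PW ≈ 20.0 mm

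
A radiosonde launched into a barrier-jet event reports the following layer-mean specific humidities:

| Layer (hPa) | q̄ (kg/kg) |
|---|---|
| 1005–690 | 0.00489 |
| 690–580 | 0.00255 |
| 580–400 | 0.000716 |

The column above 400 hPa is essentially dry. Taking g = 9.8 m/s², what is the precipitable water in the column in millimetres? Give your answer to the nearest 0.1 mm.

Precipitable water is the column-integrated vapour mass per unit area: PW = (1/g) Σ q̄ Δp, with q in kg/kg and Δp in Pa (1 kg/m² of water = 1 mm).
Layer 1005–690 hPa: Δp = 315 hPa = 31500 Pa, q̄ = 0.00489 kg/kg → 0.00489 × 31500 / 9.8 = 15.72 mm
Layer 690–580 hPa: Δp = 110 hPa = 11000 Pa, q̄ = 0.00255 kg/kg → 0.00255 × 11000 / 9.8 = 2.86 mm
Layer 580–400 hPa: Δp = 180 hPa = 18000 Pa, q̄ = 0.000716 kg/kg → 0.000716 × 18000 / 9.8 = 1.32 mm
PW = 15.72 + 2.86 + 1.32 = 19.90 ≈ 19.9 mm.

PW ≈ 19.9 mm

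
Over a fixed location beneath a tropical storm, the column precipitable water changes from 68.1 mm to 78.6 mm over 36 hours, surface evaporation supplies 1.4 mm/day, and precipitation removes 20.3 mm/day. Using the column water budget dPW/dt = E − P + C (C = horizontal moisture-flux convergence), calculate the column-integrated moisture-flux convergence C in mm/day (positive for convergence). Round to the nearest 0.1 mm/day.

C ≈ 25.9 mm/day

dPW/dt = (78.6 − 68.1) mm / (36/24 day) = +7.000 mm/day.
C = dPW/dt − E + P = (+7.000) − 1.4 + 20.3 = 25.9 mm/day.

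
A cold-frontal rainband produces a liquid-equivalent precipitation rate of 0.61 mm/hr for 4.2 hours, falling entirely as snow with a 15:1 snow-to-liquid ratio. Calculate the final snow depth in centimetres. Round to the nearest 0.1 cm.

Liquid-equivalent depth = 0.61 × 4.2 = 2.562 mm.
Snow depth = 2.562 mm × 15 = 38.43 mm = 3.8 cm.

snow depth ≈ 3.8 cm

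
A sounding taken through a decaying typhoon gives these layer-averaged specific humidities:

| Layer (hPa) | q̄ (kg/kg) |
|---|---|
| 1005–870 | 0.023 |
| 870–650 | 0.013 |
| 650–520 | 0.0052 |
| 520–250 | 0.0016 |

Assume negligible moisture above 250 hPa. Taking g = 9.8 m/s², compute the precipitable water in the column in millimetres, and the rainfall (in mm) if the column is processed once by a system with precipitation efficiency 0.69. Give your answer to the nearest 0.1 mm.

Precipitable water is the column-integrated vapour mass per unit area: PW = (1/g) Σ q̄ Δp, with q in kg/kg and Δp in Pa (1 kg/m² of water = 1 mm).
Layer 1005–870 hPa: Δp = 135 hPa = 13500 Pa, q̄ = 0.023 kg/kg → 0.023 × 13500 / 9.8 = 31.68 mm
Layer 870–650 hPa: Δp = 220 hPa = 22000 Pa, q̄ = 0.013 kg/kg → 0.013 × 22000 / 9.8 = 29.18 mm
Layer 650–520 hPa: Δp = 130 hPa = 13000 Pa, q̄ = 0.0052 kg/kg → 0.0052 × 13000 / 9.8 = 6.90 mm
Layer 520–250 hPa: Δp = 270 hPa = 27000 Pa, q̄ = 0.0016 kg/kg → 0.0016 × 27000 / 9.8 = 4.41 mm
PW = 31.68 + 29.18 + 6.90 + 4.41 = 72.17 ≈ 72.2 mm.
Rainfall = ε × PW = 0.69 × 72.2 = 49.8 mm.

PW ≈ 72.2 mm; rainfall ≈ 49.8 mm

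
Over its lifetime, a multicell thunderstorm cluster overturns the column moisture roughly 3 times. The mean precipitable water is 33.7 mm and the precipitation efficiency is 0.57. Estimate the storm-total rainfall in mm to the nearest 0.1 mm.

rainfall ≈ 57.6 mm

Each cycle deposits ε × PW = 0.57 × 33.7 = 19.209 mm.
Over 3 cycles: 3 × 19.209 = 57.6 mm.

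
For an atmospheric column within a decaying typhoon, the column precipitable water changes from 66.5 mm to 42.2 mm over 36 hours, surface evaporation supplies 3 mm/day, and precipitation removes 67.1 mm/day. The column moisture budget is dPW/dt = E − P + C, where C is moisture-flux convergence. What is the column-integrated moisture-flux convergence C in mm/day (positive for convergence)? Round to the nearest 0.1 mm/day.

C ≈ 47.9 mm/day

dPW/dt = (42.2 − 66.5) mm / (36/24 day) = -16.200 mm/day.
C = dPW/dt − E + P = (-16.200) − 3 + 67.1 = 47.9 mm/day.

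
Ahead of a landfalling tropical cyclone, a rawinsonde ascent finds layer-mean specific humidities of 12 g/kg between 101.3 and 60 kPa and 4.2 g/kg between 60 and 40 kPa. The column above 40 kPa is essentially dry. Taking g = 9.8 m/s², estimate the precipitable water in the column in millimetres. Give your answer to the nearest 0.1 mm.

PW ≈ 59.1 mm

Precipitable water is the column-integrated vapour mass per unit area: PW = (1/g) Σ q̄ Δp, with q in kg/kg and Δp in Pa (1 kg/m² of water = 1 mm).
Layer 101.3–60 kPa: Δp = 413 hPa = 41300 Pa, q̄ = 0.012 kg/kg → 0.012 × 41300 / 9.8 = 50.57 mm
Layer 60–40 kPa: Δp = 200 hPa = 20000 Pa, q̄ = 0.0042 kg/kg → 0.0042 × 20000 / 9.8 = 8.57 mm
PW = 50.57 + 8.57 = 59.14 ≈ 59.1 mm.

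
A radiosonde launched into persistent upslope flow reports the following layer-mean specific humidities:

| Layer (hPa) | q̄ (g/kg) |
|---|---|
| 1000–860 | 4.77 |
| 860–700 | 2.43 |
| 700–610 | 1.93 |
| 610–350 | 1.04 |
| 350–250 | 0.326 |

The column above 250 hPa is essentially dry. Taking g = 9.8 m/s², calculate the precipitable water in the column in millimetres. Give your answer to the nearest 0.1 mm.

PW ≈ 15.6 mm

Precipitable water is the column-integrated vapour mass per unit area: PW = (1/g) Σ q̄ Δp, with q in kg/kg and Δp in Pa (1 kg/m² of water = 1 mm).
Layer 1000–860 hPa: Δp = 140 hPa = 14000 Pa, q̄ = 0.00477 kg/kg → 0.00477 × 14000 / 9.8 = 6.81 mm
Layer 860–700 hPa: Δp = 160 hPa = 16000 Pa, q̄ = 0.00243 kg/kg → 0.00243 × 16000 / 9.8 = 3.97 mm
Layer 700–610 hPa: Δp = 90 hPa = 9000 Pa, q̄ = 0.00193 kg/kg → 0.00193 × 9000 / 9.8 = 1.77 mm
Layer 610–350 hPa: Δp = 260 hPa = 26000 Pa, q̄ = 0.00104 kg/kg → 0.00104 × 26000 / 9.8 = 2.76 mm
Layer 350–250 hPa: Δp = 100 hPa = 10000 Pa, q̄ = 0.000326 kg/kg → 0.000326 × 10000 / 9.8 = 0.33 mm
PW = 6.81 + 3.97 + 1.77 + 2.76 + 0.33 = 15.64 ≈ 15.6 mm.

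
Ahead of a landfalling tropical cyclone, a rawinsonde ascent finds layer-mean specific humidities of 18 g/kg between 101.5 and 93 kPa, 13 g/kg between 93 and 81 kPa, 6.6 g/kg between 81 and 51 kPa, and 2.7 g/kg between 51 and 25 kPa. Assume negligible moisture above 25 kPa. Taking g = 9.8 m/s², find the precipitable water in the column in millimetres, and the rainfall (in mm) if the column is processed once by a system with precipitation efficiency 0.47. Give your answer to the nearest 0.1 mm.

Precipitable water is the column-integrated vapour mass per unit area: PW = (1/g) Σ q̄ Δp, with q in kg/kg and Δp in Pa (1 kg/m² of water = 1 mm).
Layer 101.5–93 kPa: Δp = 85 hPa = 8500 Pa, q̄ = 0.018 kg/kg → 0.018 × 8500 / 9.8 = 15.61 mm
Layer 93–81 kPa: Δp = 120 hPa = 12000 Pa, q̄ = 0.013 kg/kg → 0.013 × 12000 / 9.8 = 15.92 mm
Layer 81–51 kPa: Δp = 300 hPa = 30000 Pa, q̄ = 0.0066 kg/kg → 0.0066 × 30000 / 9.8 = 20.20 mm
Layer 51–25 kPa: Δp = 260 hPa = 26000 Pa, q̄ = 0.0027 kg/kg → 0.0027 × 26000 / 9.8 = 7.16 mm
PW = 15.61 + 15.92 + 20.20 + 7.16 = 58.89 ≈ 58.9 mm.
Rainfall = ε × PW = 0.47 × 58.9 = 27.7 mm.

PW ≈ 58.9 mm; rainfall ≈ 27.7 mm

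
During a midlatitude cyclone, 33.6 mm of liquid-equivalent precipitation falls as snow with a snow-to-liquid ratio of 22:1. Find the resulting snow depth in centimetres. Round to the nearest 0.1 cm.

snow depth ≈ 73.9 cm

Snow depth = liquid × ratio = 33.6 mm × 22 = 739.2 mm = 73.9 cm.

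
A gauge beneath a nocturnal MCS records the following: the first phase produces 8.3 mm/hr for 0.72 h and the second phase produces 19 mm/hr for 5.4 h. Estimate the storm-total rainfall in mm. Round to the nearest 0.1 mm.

total ≈ 108.6 mm

Total = Σ Rᵢ Δtᵢ = 8.3 × 0.72 + 19 × 5.4
      = 5.976 + 102.6 = 108.6 mm.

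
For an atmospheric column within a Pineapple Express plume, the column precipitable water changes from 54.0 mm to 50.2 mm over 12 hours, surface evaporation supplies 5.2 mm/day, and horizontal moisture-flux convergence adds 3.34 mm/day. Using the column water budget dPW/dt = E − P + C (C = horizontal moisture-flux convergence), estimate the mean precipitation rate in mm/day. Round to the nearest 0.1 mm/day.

P ≈ 16.1 mm/day

dPW/dt = (50.2 − 54.0) mm / (12/24 day) = -7.600 mm/day.
P = E + C − dPW/dt = 5.2 + (3.34) − (-7.600) = 16.1 mm/day.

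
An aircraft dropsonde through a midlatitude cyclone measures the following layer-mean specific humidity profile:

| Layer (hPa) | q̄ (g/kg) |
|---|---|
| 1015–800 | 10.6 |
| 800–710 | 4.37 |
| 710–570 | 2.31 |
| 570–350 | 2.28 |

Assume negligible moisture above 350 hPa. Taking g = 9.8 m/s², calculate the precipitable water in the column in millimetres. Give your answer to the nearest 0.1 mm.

Precipitable water is the column-integrated vapour mass per unit area: PW = (1/g) Σ q̄ Δp, with q in kg/kg and Δp in Pa (1 kg/m² of water = 1 mm).
Layer 1015–800 hPa: Δp = 215 hPa = 21500 Pa, q̄ = 0.0106 kg/kg → 0.0106 × 21500 / 9.8 = 23.26 mm
Layer 800–710 hPa: Δp = 90 hPa = 9000 Pa, q̄ = 0.00437 kg/kg → 0.00437 × 9000 / 9.8 = 4.01 mm
Layer 710–570 hPa: Δp = 140 hPa = 14000 Pa, q̄ = 0.00231 kg/kg → 0.00231 × 14000 / 9.8 = 3.30 mm
Layer 570–350 hPa: Δp = 220 hPa = 22000 Pa, q̄ = 0.00228 kg/kg → 0.00228 × 22000 / 9.8 = 5.12 mm
PW = 23.26 + 4.01 + 3.30 + 5.12 = 35.69 ≈ 35.7 mm.

PW ≈ 35.7 mm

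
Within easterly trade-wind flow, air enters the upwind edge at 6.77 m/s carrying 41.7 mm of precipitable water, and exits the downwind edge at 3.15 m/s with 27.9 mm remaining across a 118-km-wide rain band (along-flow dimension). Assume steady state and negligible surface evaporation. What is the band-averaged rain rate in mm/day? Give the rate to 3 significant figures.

R ≈ 142 mm/day

Column moisture flux per unit crosswind length is F = V × PW.
Inflow: F_in = 6.77 × 41.7 = 282.309 mm·m/s
Outflow: F_out = 3.15 × 27.9 = 87.885 mm·m/s
Steady-state rate R = (F_in − F_out)/L = (282.309 − 87.885) / 118000 m = 1.648e-03 mm/s.
R = 1.648e-03 × 3600 × 24 = 142 mm/day.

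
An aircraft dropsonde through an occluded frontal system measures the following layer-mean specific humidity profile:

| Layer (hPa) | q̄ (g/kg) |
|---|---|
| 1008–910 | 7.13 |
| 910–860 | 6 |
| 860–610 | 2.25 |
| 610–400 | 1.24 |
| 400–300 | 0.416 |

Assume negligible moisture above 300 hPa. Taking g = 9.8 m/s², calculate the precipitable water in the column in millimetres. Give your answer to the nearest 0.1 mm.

PW ≈ 19.0 mm

Precipitable water is the column-integrated vapour mass per unit area: PW = (1/g) Σ q̄ Δp, with q in kg/kg and Δp in Pa (1 kg/m² of water = 1 mm).
Layer 1008–910 hPa: Δp = 98 hPa = 9800 Pa, q̄ = 0.00713 kg/kg → 0.00713 × 9800 / 9.8 = 7.13 mm
Layer 910–860 hPa: Δp = 50 hPa = 5000 Pa, q̄ = 0.006 kg/kg → 0.006 × 5000 / 9.8 = 3.06 mm
Layer 860–610 hPa: Δp = 250 hPa = 25000 Pa, q̄ = 0.00225 kg/kg → 0.00225 × 25000 / 9.8 = 5.74 mm
Layer 610–400 hPa: Δp = 210 hPa = 21000 Pa, q̄ = 0.00124 kg/kg → 0.00124 × 21000 / 9.8 = 2.66 mm
Layer 400–300 hPa: Δp = 100 hPa = 10000 Pa, q̄ = 0.000416 kg/kg → 0.000416 × 10000 / 9.8 = 0.42 mm
PW = 7.13 + 3.06 + 5.74 + 2.66 + 0.42 = 19.01 ≈ 19.0 mm.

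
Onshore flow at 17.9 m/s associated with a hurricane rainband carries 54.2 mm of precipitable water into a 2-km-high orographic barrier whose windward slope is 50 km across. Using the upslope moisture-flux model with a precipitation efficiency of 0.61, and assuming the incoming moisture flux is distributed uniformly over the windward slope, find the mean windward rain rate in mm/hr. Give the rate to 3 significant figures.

Incoming column moisture flux per unit ridge length: F = V × PW = 17.9 × 54.2 = 970.18 mm·m/s.
Spread over the 50 km slope with efficiency ε = 0.61: R = ε·F/W = 0.61 × 970.18 / 50000 m = 1.184e-02 mm/s.
R = 1.184e-02 × 3600 = 42.6 mm/hr.

R ≈ 42.6 mm/hr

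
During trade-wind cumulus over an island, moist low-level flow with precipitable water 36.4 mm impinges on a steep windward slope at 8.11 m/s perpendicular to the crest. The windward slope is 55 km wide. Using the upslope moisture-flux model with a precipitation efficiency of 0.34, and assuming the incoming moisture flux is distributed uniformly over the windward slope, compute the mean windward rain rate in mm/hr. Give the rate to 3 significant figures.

R ≈ 6.57 mm/hr

Incoming column moisture flux per unit ridge length: F = V × PW = 8.11 × 36.4 = 295.204 mm·m/s.
Spread over the 55 km slope with efficiency ε = 0.34: R = ε·F/W = 0.34 × 295.204 / 55000 m = 1.825e-03 mm/s.
R = 1.825e-03 × 3600 = 6.57 mm/hr.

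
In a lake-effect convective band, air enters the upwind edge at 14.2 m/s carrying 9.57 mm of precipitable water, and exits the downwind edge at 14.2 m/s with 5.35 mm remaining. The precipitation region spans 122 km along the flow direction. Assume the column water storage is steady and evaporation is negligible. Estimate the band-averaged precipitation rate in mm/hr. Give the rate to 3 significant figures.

R ≈ 1.77 mm/hr

Column moisture flux per unit crosswind length is F = V × PW.
Inflow: F_in = 14.2 × 9.57 = 135.894 mm·m/s
Outflow: F_out = 14.2 × 5.35 = 75.97 mm·m/s
Steady-state rate R = (F_in − F_out)/L = (135.894 − 75.97) / 122000 m = 4.912e-04 mm/s.
R = 4.912e-04 × 3600 = 1.77 mm/hr.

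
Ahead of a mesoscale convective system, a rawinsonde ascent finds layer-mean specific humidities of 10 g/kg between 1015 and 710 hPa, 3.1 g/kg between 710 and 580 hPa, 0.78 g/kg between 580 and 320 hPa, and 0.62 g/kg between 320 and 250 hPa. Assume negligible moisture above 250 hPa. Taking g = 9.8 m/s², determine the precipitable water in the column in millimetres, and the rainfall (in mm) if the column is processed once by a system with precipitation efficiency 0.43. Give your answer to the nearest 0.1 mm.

Precipitable water is the column-integrated vapour mass per unit area: PW = (1/g) Σ q̄ Δp, with q in kg/kg and Δp in Pa (1 kg/m² of water = 1 mm).
Layer 1015–710 hPa: Δp = 305 hPa = 30500 Pa, q̄ = 0.01 kg/kg → 0.01 × 30500 / 9.8 = 31.12 mm
Layer 710–580 hPa: Δp = 130 hPa = 13000 Pa, q̄ = 0.0031 kg/kg → 0.0031 × 13000 / 9.8 = 4.11 mm
Layer 580–320 hPa: Δp = 260 hPa = 26000 Pa, q̄ = 0.00078 kg/kg → 0.00078 × 26000 / 9.8 = 2.07 mm
Layer 320–250 hPa: Δp = 70 hPa = 7000 Pa, q̄ = 0.00062 kg/kg → 0.00062 × 7000 / 9.8 = 0.44 mm
PW = 31.12 + 4.11 + 2.07 + 0.44 = 37.74 ≈ 37.7 mm.
Rainfall = ε × PW = 0.43 × 37.7 = 16.2 mm.

PW ≈ 37.7 mm; rainfall ≈ 16.2 mm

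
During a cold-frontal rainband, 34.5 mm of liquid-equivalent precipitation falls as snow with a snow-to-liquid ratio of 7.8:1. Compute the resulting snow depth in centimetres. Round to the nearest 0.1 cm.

Snow depth = liquid × ratio = 34.5 mm × 7.8 = 269.1 mm = 26.9 cm.

snow depth ≈ 26.9 cm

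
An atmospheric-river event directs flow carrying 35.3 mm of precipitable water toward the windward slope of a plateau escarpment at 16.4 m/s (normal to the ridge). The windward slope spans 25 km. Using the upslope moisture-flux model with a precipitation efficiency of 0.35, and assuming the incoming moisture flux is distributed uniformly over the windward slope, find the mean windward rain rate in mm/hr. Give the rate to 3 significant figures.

R ≈ 29.2 mm/hr

Incoming column moisture flux per unit ridge length: F = V × PW = 16.4 × 35.3 = 578.92 mm·m/s.
Spread over the 25 km slope with efficiency ε = 0.35: R = ε·F/W = 0.35 × 578.92 / 25000 m = 8.105e-03 mm/s.
R = 8.105e-03 × 3600 = 29.2 mm/hr.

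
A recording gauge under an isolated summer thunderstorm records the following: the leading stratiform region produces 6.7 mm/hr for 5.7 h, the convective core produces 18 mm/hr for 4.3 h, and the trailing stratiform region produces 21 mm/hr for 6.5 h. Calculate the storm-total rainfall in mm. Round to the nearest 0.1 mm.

Total = Σ Rᵢ Δtᵢ = 6.7 × 5.7 + 18 × 4.3 + 21 × 6.5
      = 38.19 + 77.4 + 136.5 = 252.1 mm.

total ≈ 252.1 mm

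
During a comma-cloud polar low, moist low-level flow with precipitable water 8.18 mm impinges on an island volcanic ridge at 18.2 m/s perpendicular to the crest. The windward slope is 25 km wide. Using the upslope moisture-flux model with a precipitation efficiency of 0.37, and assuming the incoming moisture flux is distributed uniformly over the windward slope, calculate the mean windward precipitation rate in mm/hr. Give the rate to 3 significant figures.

R ≈ 7.93 mm/hr

Incoming column moisture flux per unit ridge length: F = V × PW = 18.2 × 8.18 = 148.876 mm·m/s.
Spread over the 25 km slope with efficiency ε = 0.37: R = ε·F/W = 0.37 × 148.876 / 25000 m = 2.203e-03 mm/s.
R = 2.203e-03 × 3600 = 7.93 mm/hr.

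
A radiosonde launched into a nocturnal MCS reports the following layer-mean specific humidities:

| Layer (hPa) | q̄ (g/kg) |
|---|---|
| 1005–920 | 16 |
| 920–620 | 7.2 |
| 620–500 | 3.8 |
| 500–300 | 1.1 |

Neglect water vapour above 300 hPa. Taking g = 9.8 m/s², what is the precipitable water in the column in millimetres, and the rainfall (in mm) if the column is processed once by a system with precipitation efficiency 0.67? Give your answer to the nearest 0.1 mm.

PW ≈ 42.8 mm; rainfall ≈ 28.7 mm

Precipitable water is the column-integrated vapour mass per unit area: PW = (1/g) Σ q̄ Δp, with q in kg/kg and Δp in Pa (1 kg/m² of water = 1 mm).
Layer 1005–920 hPa: Δp = 85 hPa = 8500 Pa, q̄ = 0.016 kg/kg → 0.016 × 8500 / 9.8 = 13.88 mm
Layer 920–620 hPa: Δp = 300 hPa = 30000 Pa, q̄ = 0.0072 kg/kg → 0.0072 × 30000 / 9.8 = 22.04 mm
Layer 620–500 hPa: Δp = 120 hPa = 12000 Pa, q̄ = 0.0038 kg/kg → 0.0038 × 12000 / 9.8 = 4.65 mm
Layer 500–300 hPa: Δp = 200 hPa = 20000 Pa, q̄ = 0.0011 kg/kg → 0.0011 × 20000 / 9.8 = 2.24 mm
PW = 13.88 + 22.04 + 4.65 + 2.24 = 42.81 ≈ 42.8 mm.
Rainfall = ε × PW = 0.67 × 42.8 = 28.7 mm.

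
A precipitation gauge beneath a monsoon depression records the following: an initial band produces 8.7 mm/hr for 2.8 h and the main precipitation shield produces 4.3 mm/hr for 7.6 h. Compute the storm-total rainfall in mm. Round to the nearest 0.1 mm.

total ≈ 57.0 mm

Total = Σ Rᵢ Δtᵢ = 8.7 × 2.8 + 4.3 × 7.6
      = 24.36 + 32.68 = 57.0 mm.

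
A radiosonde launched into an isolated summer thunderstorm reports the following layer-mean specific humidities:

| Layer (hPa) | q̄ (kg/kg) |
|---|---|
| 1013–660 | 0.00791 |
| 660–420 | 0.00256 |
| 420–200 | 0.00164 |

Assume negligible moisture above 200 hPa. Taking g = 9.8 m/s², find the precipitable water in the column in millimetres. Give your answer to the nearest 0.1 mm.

PW ≈ 38.4 mm

Precipitable water is the column-integrated vapour mass per unit area: PW = (1/g) Σ q̄ Δp, with q in kg/kg and Δp in Pa (1 kg/m² of water = 1 mm).
Layer 1013–660 hPa: Δp = 353 hPa = 35300 Pa, q̄ = 0.00791 kg/kg → 0.00791 × 35300 / 9.8 = 28.49 mm
Layer 660–420 hPa: Δp = 240 hPa = 24000 Pa, q̄ = 0.00256 kg/kg → 0.00256 × 24000 / 9.8 = 6.27 mm
Layer 420–200 hPa: Δp = 220 hPa = 22000 Pa, q̄ = 0.00164 kg/kg → 0.00164 × 22000 / 9.8 = 3.68 mm
PW = 28.49 + 6.27 + 3.68 = 38.44 ≈ 38.4 mm.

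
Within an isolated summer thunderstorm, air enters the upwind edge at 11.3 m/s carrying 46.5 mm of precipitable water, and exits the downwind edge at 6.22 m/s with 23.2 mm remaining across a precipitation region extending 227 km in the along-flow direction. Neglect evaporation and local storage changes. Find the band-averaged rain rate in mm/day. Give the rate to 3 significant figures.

Column moisture flux per unit crosswind length is F = V × PW.
Inflow: F_in = 11.3 × 46.5 = 525.45 mm·m/s
Outflow: F_out = 6.22 × 23.2 = 144.304 mm·m/s
Steady-state rate R = (F_in − F_out)/L = (525.45 − 144.304) / 227000 m = 1.679e-03 mm/s.
R = 1.679e-03 × 3600 × 24 = 145 mm/day.

R ≈ 145 mm/day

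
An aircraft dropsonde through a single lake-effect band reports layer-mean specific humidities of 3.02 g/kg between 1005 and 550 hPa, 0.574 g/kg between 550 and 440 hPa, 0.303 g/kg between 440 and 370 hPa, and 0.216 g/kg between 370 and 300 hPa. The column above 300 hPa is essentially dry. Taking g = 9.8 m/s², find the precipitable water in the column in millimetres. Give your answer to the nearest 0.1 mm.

Precipitable water is the column-integrated vapour mass per unit area: PW = (1/g) Σ q̄ Δp, with q in kg/kg and Δp in Pa (1 kg/m² of water = 1 mm).
Layer 1005–550 hPa: Δp = 455 hPa = 45500 Pa, q̄ = 0.00302 kg/kg → 0.00302 × 45500 / 9.8 = 14.02 mm
Layer 550–440 hPa: Δp = 110 hPa = 11000 Pa, q̄ = 0.000574 kg/kg → 0.000574 × 11000 / 9.8 = 0.64 mm
Layer 440–370 hPa: Δp = 70 hPa = 7000 Pa, q̄ = 0.000303 kg/kg → 0.000303 × 7000 / 9.8 = 0.22 mm
Layer 370–300 hPa: Δp = 70 hPa = 7000 Pa, q̄ = 0.000216 kg/kg → 0.000216 × 7000 / 9.8 = 0.15 mm
PW = 14.02 + 0.64 + 0.22 + 0.15 = 15.03 ≈ 15.0 mm.

PW ≈ 15.0 mm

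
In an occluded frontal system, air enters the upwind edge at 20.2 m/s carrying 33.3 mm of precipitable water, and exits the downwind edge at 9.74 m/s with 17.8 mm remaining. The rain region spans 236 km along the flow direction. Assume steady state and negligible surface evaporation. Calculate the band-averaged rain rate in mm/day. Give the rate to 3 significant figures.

Column moisture flux per unit crosswind length is F = V × PW.
Inflow: F_in = 20.2 × 33.3 = 672.66 mm·m/s
Outflow: F_out = 9.74 × 17.8 = 173.372 mm·m/s
Steady-state rate R = (F_in − F_out)/L = (672.66 − 173.372) / 236000 m = 2.116e-03 mm/s.
R = 2.116e-03 × 3600 × 24 = 183 mm/day.

R ≈ 183 mm/day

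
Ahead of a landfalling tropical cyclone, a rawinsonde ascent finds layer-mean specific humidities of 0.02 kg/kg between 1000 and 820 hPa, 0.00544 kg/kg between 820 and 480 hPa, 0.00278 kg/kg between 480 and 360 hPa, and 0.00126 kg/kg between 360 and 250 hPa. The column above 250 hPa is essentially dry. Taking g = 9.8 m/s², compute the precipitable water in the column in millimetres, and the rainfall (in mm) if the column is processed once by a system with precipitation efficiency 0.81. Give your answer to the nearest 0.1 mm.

Precipitable water is the column-integrated vapour mass per unit area: PW = (1/g) Σ q̄ Δp, with q in kg/kg and Δp in Pa (1 kg/m² of water = 1 mm).
Layer 1000–820 hPa: Δp = 180 hPa = 18000 Pa, q̄ = 0.02 kg/kg → 0.02 × 18000 / 9.8 = 36.73 mm
Layer 820–480 hPa: Δp = 340 hPa = 34000 Pa, q̄ = 0.00544 kg/kg → 0.00544 × 34000 / 9.8 = 18.87 mm
Layer 480–360 hPa: Δp = 120 hPa = 12000 Pa, q̄ = 0.00278 kg/kg → 0.00278 × 12000 / 9.8 = 3.40 mm
Layer 360–250 hPa: Δp = 110 hPa = 11000 Pa, q̄ = 0.00126 kg/kg → 0.00126 × 11000 / 9.8 = 1.41 mm
PW = 36.73 + 18.87 + 3.40 + 1.41 = 60.41 ≈ 60.4 mm.
Rainfall = ε × PW = 0.81 × 60.4 = 48.9 mm.

PW ≈ 60.4 mm; rainfall ≈ 48.9 mm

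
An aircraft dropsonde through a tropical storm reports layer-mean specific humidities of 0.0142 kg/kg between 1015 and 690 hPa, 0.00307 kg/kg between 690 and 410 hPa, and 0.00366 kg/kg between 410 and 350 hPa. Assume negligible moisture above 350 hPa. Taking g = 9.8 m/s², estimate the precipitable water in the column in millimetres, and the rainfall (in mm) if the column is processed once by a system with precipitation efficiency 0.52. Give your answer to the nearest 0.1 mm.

Precipitable water is the column-integrated vapour mass per unit area: PW = (1/g) Σ q̄ Δp, with q in kg/kg and Δp in Pa (1 kg/m² of water = 1 mm).
Layer 1015–690 hPa: Δp = 325 hPa = 32500 Pa, q̄ = 0.0142 kg/kg → 0.0142 × 32500 / 9.8 = 47.09 mm
Layer 690–410 hPa: Δp = 280 hPa = 28000 Pa, q̄ = 0.00307 kg/kg → 0.00307 × 28000 / 9.8 = 8.77 mm
Layer 410–350 hPa: Δp = 60 hPa = 6000 Pa, q̄ = 0.00366 kg/kg → 0.00366 × 6000 / 9.8 = 2.24 mm
PW = 47.09 + 8.77 + 2.24 = 58.10 ≈ 58.1 mm.
Rainfall = ε × PW = 0.52 × 58.1 = 30.2 mm.

PW ≈ 58.1 mm; rainfall ≈ 30.2 mm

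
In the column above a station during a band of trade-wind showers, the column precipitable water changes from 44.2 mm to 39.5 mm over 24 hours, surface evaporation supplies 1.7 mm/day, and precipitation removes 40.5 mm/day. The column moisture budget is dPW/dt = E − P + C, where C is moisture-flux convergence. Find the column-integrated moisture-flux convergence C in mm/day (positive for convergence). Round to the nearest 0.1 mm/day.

dPW/dt = (39.5 − 44.2) mm / (24/24 day) = -4.700 mm/day.
C = dPW/dt − E + P = (-4.700) − 1.7 + 40.5 = 34.1 mm/day.

C ≈ 34.1 mm/day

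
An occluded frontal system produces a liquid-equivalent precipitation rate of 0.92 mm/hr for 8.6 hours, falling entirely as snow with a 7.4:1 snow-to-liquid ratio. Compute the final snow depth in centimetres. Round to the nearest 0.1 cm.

Liquid-equivalent depth = 0.92 × 8.6 = 7.912 mm.
Snow depth = 7.912 mm × 7.4 = 58.5488 mm = 5.9 cm.

snow depth ≈ 5.9 cm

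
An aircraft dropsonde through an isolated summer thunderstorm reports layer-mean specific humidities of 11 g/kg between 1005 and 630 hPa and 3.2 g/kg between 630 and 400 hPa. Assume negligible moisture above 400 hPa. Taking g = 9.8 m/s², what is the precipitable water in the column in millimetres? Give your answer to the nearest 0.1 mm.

PW ≈ 49.6 mm

Precipitable water is the column-integrated vapour mass per unit area: PW = (1/g) Σ q̄ Δp, with q in kg/kg and Δp in Pa (1 kg/m² of water = 1 mm).
Layer 1005–630 hPa: Δp = 375 hPa = 37500 Pa, q̄ = 0.011 kg/kg → 0.011 × 37500 / 9.8 = 42.09 mm
Layer 630–400 hPa: Δp = 230 hPa = 23000 Pa, q̄ = 0.0032 kg/kg → 0.0032 × 23000 / 9.8 = 7.51 mm
PW = 42.09 + 7.51 = 49.60 ≈ 49.6 mm.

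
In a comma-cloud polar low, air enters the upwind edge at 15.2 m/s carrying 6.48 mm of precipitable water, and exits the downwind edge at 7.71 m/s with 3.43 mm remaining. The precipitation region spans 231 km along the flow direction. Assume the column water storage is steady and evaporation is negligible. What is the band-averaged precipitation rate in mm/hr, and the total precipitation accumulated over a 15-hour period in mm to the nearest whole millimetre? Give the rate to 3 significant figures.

R ≈ 1.12 mm/hr; total ≈ 17 mm

Column moisture flux per unit crosswind length is F = V × PW.
Inflow: F_in = 15.2 × 6.48 = 98.496 mm·m/s
Outflow: F_out = 7.71 × 3.43 = 26.4453 mm·m/s
Steady-state rate R = (F_in − F_out)/L = (98.496 − 26.4453) / 231000 m = 3.119e-04 mm/s.
R = 3.119e-04 × 3600 = 1.12 mm/hr.
Over 15 h: total = 1.12 × 15 = 16.8 ≈ 17 mm.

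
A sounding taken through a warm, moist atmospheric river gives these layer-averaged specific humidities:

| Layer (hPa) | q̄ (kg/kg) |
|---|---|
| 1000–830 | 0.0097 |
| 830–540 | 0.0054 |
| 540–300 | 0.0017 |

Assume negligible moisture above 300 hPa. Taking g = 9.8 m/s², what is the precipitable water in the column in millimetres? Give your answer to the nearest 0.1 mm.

Precipitable water is the column-integrated vapour mass per unit area: PW = (1/g) Σ q̄ Δp, with q in kg/kg and Δp in Pa (1 kg/m² of water = 1 mm).
Layer 1000–830 hPa: Δp = 170 hPa = 17000 Pa, q̄ = 0.0097 kg/kg → 0.0097 × 17000 / 9.8 = 16.83 mm
Layer 830–540 hPa: Δp = 290 hPa = 29000 Pa, q̄ = 0.0054 kg/kg → 0.0054 × 29000 / 9.8 = 15.98 mm
Layer 540–300 hPa: Δp = 240 hPa = 24000 Pa, q̄ = 0.0017 kg/kg → 0.0017 × 24000 / 9.8 = 4.16 mm
PW = 16.83 + 15.98 + 4.16 = 36.97 ≈ 37.0 mm.

PW ≈ 37.0 mm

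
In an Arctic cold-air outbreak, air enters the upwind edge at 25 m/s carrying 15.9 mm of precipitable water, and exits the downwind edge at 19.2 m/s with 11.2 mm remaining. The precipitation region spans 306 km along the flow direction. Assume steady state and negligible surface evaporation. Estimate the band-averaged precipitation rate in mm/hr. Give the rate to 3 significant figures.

Column moisture flux per unit crosswind length is F = V × PW.
Inflow: F_in = 25 × 15.9 = 397.5 mm·m/s
Outflow: F_out = 19.2 × 11.2 = 215.04 mm·m/s
Steady-state rate R = (F_in − F_out)/L = (397.5 − 215.04) / 306000 m = 5.963e-04 mm/s.
R = 5.963e-04 × 3600 = 2.15 mm/hr.

R ≈ 2.15 mm/hr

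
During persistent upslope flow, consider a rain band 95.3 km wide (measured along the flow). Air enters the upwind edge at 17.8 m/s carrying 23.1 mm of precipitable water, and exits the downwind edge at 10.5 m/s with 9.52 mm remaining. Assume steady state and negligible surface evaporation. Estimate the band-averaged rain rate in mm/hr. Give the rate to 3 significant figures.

R ≈ 11.8 mm/hr

Column moisture flux per unit crosswind length is F = V × PW.
Inflow: F_in = 17.8 × 23.1 = 411.18 mm·m/s
Outflow: F_out = 10.5 × 9.52 = 99.96 mm·m/s
Steady-state rate R = (F_in − F_out)/L = (411.18 − 99.96) / 95300 m = 3.266e-03 mm/s.
R = 3.266e-03 × 3600 = 11.8 mm/hr.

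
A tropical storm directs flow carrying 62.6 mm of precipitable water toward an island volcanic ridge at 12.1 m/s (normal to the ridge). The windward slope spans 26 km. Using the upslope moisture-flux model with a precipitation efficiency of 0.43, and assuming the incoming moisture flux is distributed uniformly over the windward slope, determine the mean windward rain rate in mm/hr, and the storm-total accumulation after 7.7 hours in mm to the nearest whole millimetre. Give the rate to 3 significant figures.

R ≈ 45.1 mm/hr; total ≈ 347 mm

Incoming column moisture flux per unit ridge length: F = V × PW = 12.1 × 62.6 = 757.46 mm·m/s.
Spread over the 26 km slope with efficiency ε = 0.43: R = ε·F/W = 0.43 × 757.46 / 26000 m = 1.253e-02 mm/s.
R = 1.253e-02 × 3600 = 45.1 mm/hr.
Over 7.7 h: total = 45.1 × 7.7 = 347.27 ≈ 347 mm.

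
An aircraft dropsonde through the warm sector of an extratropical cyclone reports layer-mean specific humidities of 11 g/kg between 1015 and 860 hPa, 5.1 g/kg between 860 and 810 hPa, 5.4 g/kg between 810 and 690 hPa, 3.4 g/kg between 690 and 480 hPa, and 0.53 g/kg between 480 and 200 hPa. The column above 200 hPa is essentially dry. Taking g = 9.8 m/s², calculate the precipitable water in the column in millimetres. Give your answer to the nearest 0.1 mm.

PW ≈ 35.4 mm

Precipitable water is the column-integrated vapour mass per unit area: PW = (1/g) Σ q̄ Δp, with q in kg/kg and Δp in Pa (1 kg/m² of water = 1 mm).
Layer 1015–860 hPa: Δp = 155 hPa = 15500 Pa, q̄ = 0.011 kg/kg → 0.011 × 15500 / 9.8 = 17.40 mm
Layer 860–810 hPa: Δp = 50 hPa = 5000 Pa, q̄ = 0.0051 kg/kg → 0.0051 × 5000 / 9.8 = 2.60 mm
Layer 810–690 hPa: Δp = 120 hPa = 12000 Pa, q̄ = 0.0054 kg/kg → 0.0054 × 12000 / 9.8 = 6.61 mm
Layer 690–480 hPa: Δp = 210 hPa = 21000 Pa, q̄ = 0.0034 kg/kg → 0.0034 × 21000 / 9.8 = 7.29 mm
Layer 480–200 hPa: Δp = 280 hPa = 28000 Pa, q̄ = 0.00053 kg/kg → 0.00053 × 28000 / 9.8 = 1.51 mm
PW = 17.40 + 2.60 + 6.61 + 7.29 + 1.51 = 35.41 ≈ 35.4 mm.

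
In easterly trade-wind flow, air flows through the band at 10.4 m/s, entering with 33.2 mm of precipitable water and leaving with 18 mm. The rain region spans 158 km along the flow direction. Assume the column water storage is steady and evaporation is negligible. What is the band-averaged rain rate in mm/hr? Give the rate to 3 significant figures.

Column moisture flux per unit crosswind length is F = V × PW.
Inflow: F_in = 10.4 × 33.2 = 345.28 mm·m/s
Outflow: F_out = 10.4 × 18 = 187.2 mm·m/s
Steady-state rate R = (F_in − F_out)/L = (345.28 − 187.2) / 158000 m = 1.001e-03 mm/s.
R = 1.001e-03 × 3600 = 3.60 mm/hr.

R ≈ 3.60 mm/hr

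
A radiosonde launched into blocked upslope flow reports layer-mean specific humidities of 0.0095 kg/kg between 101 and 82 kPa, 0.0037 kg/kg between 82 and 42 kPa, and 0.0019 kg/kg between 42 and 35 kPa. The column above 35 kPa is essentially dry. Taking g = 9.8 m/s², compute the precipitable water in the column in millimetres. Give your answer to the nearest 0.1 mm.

Precipitable water is the column-integrated vapour mass per unit area: PW = (1/g) Σ q̄ Δp, with q in kg/kg and Δp in Pa (1 kg/m² of water = 1 mm).
Layer 101–82 kPa: Δp = 190 hPa = 19000 Pa, q̄ = 0.0095 kg/kg → 0.0095 × 19000 / 9.8 = 18.42 mm
Layer 82–42 kPa: Δp = 400 hPa = 40000 Pa, q̄ = 0.0037 kg/kg → 0.0037 × 40000 / 9.8 = 15.10 mm
Layer 42–35 kPa: Δp = 70 hPa = 7000 Pa, q̄ = 0.0019 kg/kg → 0.0019 × 7000 / 9.8 = 1.36 mm
PW = 18.42 + 15.10 + 1.36 = 34.88 ≈ 34.9 mm.

PW ≈ 34.9 mm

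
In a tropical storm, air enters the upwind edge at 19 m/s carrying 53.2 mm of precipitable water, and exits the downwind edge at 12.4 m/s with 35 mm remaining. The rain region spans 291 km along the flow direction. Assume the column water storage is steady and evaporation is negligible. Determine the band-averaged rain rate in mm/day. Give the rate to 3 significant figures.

Column moisture flux per unit crosswind length is F = V × PW.
Inflow: F_in = 19 × 53.2 = 1010.8 mm·m/s
Outflow: F_out = 12.4 × 35 = 434 mm·m/s
Steady-state rate R = (F_in − F_out)/L = (1010.8 − 434) / 291000 m = 1.982e-03 mm/s.
R = 1.982e-03 × 3600 × 24 = 171 mm/day.

R ≈ 171 mm/day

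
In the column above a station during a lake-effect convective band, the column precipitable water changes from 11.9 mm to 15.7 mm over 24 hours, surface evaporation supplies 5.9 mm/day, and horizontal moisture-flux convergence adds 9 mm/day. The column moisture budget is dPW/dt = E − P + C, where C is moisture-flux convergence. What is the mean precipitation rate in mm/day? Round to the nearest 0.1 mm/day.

dPW/dt = (15.7 − 11.9) mm / (24/24 day) = +3.800 mm/day.
P = E + C − dPW/dt = 5.9 + (9) − (+3.800) = 11.1 mm/day.

P ≈ 11.1 mm/day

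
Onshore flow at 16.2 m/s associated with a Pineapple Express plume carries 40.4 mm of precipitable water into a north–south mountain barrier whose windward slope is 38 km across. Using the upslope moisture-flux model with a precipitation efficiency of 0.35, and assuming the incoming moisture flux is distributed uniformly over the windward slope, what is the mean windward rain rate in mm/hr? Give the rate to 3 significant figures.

Incoming column moisture flux per unit ridge length: F = V × PW = 16.2 × 40.4 = 654.48 mm·m/s.
Spread over the 38 km slope with efficiency ε = 0.35: R = ε·F/W = 0.35 × 654.48 / 38000 m = 6.028e-03 mm/s.
R = 6.028e-03 × 3600 = 21.7 mm/hr.

R ≈ 21.7 mm/hr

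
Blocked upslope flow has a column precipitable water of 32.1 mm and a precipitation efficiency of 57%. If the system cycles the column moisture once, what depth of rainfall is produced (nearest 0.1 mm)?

rainfall ≈ 18.3 mm

Rainfall = ε × PW = 0.57 × 32.1 = 18.3 mm.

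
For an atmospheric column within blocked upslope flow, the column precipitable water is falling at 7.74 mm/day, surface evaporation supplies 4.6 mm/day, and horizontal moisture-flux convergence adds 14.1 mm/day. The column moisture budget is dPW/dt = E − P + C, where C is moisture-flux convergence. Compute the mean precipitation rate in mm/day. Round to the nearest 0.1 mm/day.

P ≈ 26.4 mm/day

dPW/dt = -7.74 mm/day.
P = E + C − dPW/dt = 4.6 + (14.1) − (-7.74) = 26.4 mm/day.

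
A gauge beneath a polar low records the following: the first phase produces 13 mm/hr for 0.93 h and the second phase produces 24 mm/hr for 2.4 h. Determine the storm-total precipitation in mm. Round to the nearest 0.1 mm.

total ≈ 69.7 mm

Total = Σ Rᵢ Δtᵢ = 13 × 0.93 + 24 × 2.4
      = 12.09 + 57.6 = 69.7 mm.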